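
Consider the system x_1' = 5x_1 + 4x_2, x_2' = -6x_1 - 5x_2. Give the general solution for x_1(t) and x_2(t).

x_1(t) = 2c_1e^(-t) - c_2e^(t), x_2(t) = -3c_1e^(-t) + c_2e^(t)

Coefficient matrix A = [[5, 4], [-6, -5]].
Characteristic polynomial det(A - λI) = λ^2 - 1 = 0.
Eigenvalues λ = -1, 1.
For λ=-1: (A-λI) row 1 is [6, 4], so an eigenvector is (2, -3).
For λ=1: (A-λI) row 1 is [4, 4], so an eigenvector is (-1, 1).
General solution: c_1e^(-t)(2,-3) + c_2e^(t)(-1,1).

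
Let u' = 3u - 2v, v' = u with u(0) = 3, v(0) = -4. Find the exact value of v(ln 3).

A = [[3,-2],[1,0]]; eigenvalues λ = 2, 1.
Eigenvectors: (2,1) for λ=2, (1,1) for λ=1.
From the initial condition, c_1 = 7, c_2 = -11.
v(ln 3) = (7)(3^2)(1) + (-11)(3^1)(1) = 30.

30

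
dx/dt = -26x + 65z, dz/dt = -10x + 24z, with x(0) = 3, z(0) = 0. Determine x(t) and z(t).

Coefficient matrix A = [[-26, 65], [-10, 24]].
Characteristic polynomial det(A - λI) = λ^2 + 2λ + 26 = 0.
Eigenvalues λ = -1 ± 5i (complex conjugate pair).
For λ=-1+5i: an eigenvector is (-3,-1) - i(2,1) = (-3 - 2i, -1 - i).
A real fundamental pair from Re and Im of e^((-1+5i)t)v: X_1 = e^(-t)(cos(5t)·(-3,-1) + sin(5t)·(2,1)), X_2 = e^(-t)(sin(5t)·(-3,-1) - cos(5t)·(2,1)).
General solution: K_1X_1 + K_2X_2.
Applying x(0)=3, z(0)=0 gives K_1=-3, K_2=3.

x(t) = -15e^(-t)sin(5t) + 3e^(-t)cos(5t), z(t) = -6e^(-t)sin(5t)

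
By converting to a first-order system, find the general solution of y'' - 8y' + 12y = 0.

Let x_1 = y, x_2 = y'. Then x_1' = x_2 and x_2' = -12x_1 + 8x_2.
A = [[0,1],[-12,8]]; det(A-λI) = λ^2 - 8λ + 12.
Eigenvalues λ = 2, 6 with eigenvectors (1,2), (1,6).

y(t) = K_1e^(2t) + K_2e^(6t)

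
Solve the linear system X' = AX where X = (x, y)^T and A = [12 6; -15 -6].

Coefficient matrix A = [[12, 6], [-15, -6]].
Characteristic polynomial det(A - λI) = λ^2 - 6λ + 18 = 0.
Eigenvalues λ = 3 ± 3i (complex conjugate pair).
For λ=3+3i: an eigenvector is (-1,2) - i(1,-1) = (-1 - i, 2 + i).
A real fundamental pair from Re and Im of e^((3+3i)t)v: X_1 = e^(3t)(cos(3t)·(-1,2) + sin(3t)·(1,-1)), X_2 = e^(3t)(sin(3t)·(-1,2) - cos(3t)·(1,-1)).
General solution: C_1X_1 + C_2X_2.

x(t) = C_1e^(3t)sin(3t) - C_1e^(3t)cos(3t) - C_2e^(3t)sin(3t) - C_2e^(3t)cos(3t), y(t) = -C_1e^(3t)sin(3t) + 2C_1e^(3t)cos(3t) + 2C_2e^(3t)sin(3t) + C_2e^(3t)cos(3t)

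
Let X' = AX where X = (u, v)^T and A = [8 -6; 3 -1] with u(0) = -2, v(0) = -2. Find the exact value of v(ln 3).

-18

A = [[8,-6],[3,-1]]; eigenvalues λ = 2, 5.
Eigenvectors: (1,1) for λ=2, (-2,-1) for λ=5.
From the initial condition, c_1 = -2, c_2 = 0.
v(ln 3) = (-2)(3^2)(1) + (0)(3^5)(-1) = -18.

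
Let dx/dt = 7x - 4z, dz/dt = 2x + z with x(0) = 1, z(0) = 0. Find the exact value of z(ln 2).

A = [[7,-4],[2,1]]; eigenvalues λ = 3, 5.
Eigenvectors: (-1,-1) for λ=3, (-2,-1) for λ=5.
From the initial condition, c_1 = 1, c_2 = -1.
z(ln 2) = (1)(2^3)(-1) + (-1)(2^5)(-1) = 24.

24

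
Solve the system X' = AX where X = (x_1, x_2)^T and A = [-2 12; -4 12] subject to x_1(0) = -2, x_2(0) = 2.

x_1(t) = 18e^(6t) - 20e^(4t), x_2(t) = 12e^(6t) - 10e^(4t)

Coefficient matrix A = [[-2, 12], [-4, 12]].
Characteristic polynomial det(A - λI) = λ^2 - 10λ + 24 = 0.
Eigenvalues λ = 6, 4.
For λ=6: (A-λI) row 1 is [-8, 12], so an eigenvector is (-3, -2).
For λ=4: (A-λI) row 1 is [-6, 12], so an eigenvector is (-2, -1).
General solution: K_1e^(6t)(-3,-2) + K_2e^(4t)(-2,-1).
Applying x_1(0)=-2, x_2(0)=2 gives K_1=-6, K_2=10.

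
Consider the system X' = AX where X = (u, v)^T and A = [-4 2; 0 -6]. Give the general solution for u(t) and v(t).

u(t) = -C_1e^(-4t) + C_2e^(-6t), v(t) = -C_2e^(-6t)

Coefficient matrix A = [[-4, 2], [0, -6]].
Characteristic polynomial det(A - λI) = λ^2 + 10λ + 24 = 0.
Eigenvalues λ = -4, -6.
For λ=-4: (A-λI) row 1 is [0, 2], so an eigenvector is (-1, 0).
For λ=-6: (A-λI) row 1 is [2, 2], so an eigenvector is (1, -1).
General solution: C_1e^(-4t)(-1,0) + C_2e^(-6t)(1,-1).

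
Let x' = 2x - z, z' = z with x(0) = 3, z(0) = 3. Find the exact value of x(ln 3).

A = [[2,-1],[0,1]]; eigenvalues λ = 2, 1.
Eigenvectors: (-1,0) for λ=2, (1,1) for λ=1.
From the initial condition, c_1 = 0, c_2 = 3.
x(ln 3) = (0)(3^2)(-1) + (3)(3^1)(1) = 9.

9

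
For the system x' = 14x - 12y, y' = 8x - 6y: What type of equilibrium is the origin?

unstable node

A = [[14,-12],[8,-6]]; det(A-λI) = λ^2 - 8λ + 12.
λ = 6, 2: both positive.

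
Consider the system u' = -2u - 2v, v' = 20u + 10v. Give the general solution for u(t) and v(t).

Coefficient matrix A = [[-2, -2], [20, 10]].
Characteristic polynomial det(A - λI) = λ^2 - 8λ + 20 = 0.
Eigenvalues λ = 4 ± 2i (complex conjugate pair).
For λ=4+2i: an eigenvector is (0,1) - i(-1,3) = (0 + i, 1 - 3i).
A real fundamental pair from Re and Im of e^((4+2i)t)v: X_1 = e^(4t)(cos(2t)·(0,1) + sin(2t)·(-1,3)), X_2 = e^(4t)(sin(2t)·(0,1) - cos(2t)·(-1,3)).
General solution: K_1X_1 + K_2X_2.

u(t) = -K_1e^(4t)sin(2t) + K_2e^(4t)cos(2t), v(t) = 3K_1e^(4t)sin(2t) + K_1e^(4t)cos(2t) + K_2e^(4t)sin(2t) - 3K_2e^(4t)cos(2t)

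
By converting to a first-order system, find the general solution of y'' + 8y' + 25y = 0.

Let x_1 = y, x_2 = y'. Then x_1' = x_2 and x_2' = -25x_1 - 8x_2.
A = [[0,1],[-25,-8]]; det(A-λI) = λ^2 + 8λ + 25.
Eigenvalues λ = -4 ± 3i.

y(t) = K_1e^(-4t)cos(3t) + K_2e^(-4t)sin(3t)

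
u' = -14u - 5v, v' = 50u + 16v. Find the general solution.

u(t) = c_1e^(t)cos(5t) + c_2e^(t)sin(5t), v(t) = c_1e^(t)sin(5t) - 3c_1e^(t)cos(5t) - 3c_2e^(t)sin(5t) - c_2e^(t)cos(5t)

Coefficient matrix A = [[-14, -5], [50, 16]].
Characteristic polynomial det(A - λI) = λ^2 - 2λ + 26 = 0.
Eigenvalues λ = 1 ± 5i (complex conjugate pair).
For λ=1+5i: an eigenvector is (1,-3) - i(0,1) = (1, -3 - i).
A real fundamental pair from Re and Im of e^((1+5i)t)v: X_1 = e^(t)(cos(5t)·(1,-3) + sin(5t)·(0,1)), X_2 = e^(t)(sin(5t)·(1,-3) - cos(5t)·(0,1)).
General solution: c_1X_1 + c_2X_2.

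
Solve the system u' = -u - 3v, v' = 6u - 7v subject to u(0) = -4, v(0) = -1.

Coefficient matrix A = [[-1, -3], [6, -7]].
Characteristic polynomial det(A - λI) = λ^2 + 8λ + 25 = 0.
Eigenvalues λ = -4 ± 3i (complex conjugate pair).
For λ=-4+3i: an eigenvector is (0,1) - i(-1,-1) = (0 + i, 1 + i).
A real fundamental pair from Re and Im of e^((-4+3i)t)v: X_1 = e^(-4t)(cos(3t)·(0,1) + sin(3t)·(-1,-1)), X_2 = e^(-4t)(sin(3t)·(0,1) - cos(3t)·(-1,-1)).
General solution: c_1X_1 + c_2X_2.
Applying u(0)=-4, v(0)=-1 gives c_1=3, c_2=-4.

u(t) = -3e^(-4t)sin(3t) - 4e^(-4t)cos(3t), v(t) = -7e^(-4t)sin(3t) - e^(-4t)cos(3t)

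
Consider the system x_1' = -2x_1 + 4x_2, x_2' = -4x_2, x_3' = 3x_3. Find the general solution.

Coefficient matrix A = [[-2, 4, 0], [0, -4, 0], [0, 0, 3]].
det(A - λI) = 0 gives eigenvalues λ = -2, 3, -4.
For λ=-2: eigenvector (1,0,0).
For λ=3: eigenvector (0,0,1).
For λ=-4: eigenvector (-2,1,0).
General solution: c_1e^(-2t)(1,0,0) + c_2e^(3t)(0,0,1) + c_3e^(-4t)(-2,1,0).

x_1(t) = c_1e^(-2t) - 2c_3e^(-4t), x_2(t) = c_3e^(-4t), x_3(t) = c_2e^(3t)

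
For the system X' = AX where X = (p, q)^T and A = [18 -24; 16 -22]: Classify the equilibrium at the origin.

A = [[18,-24],[16,-22]]; det(A-λI) = λ^2 + 4λ - 12.
λ = 2, -6: opposite signs.

saddle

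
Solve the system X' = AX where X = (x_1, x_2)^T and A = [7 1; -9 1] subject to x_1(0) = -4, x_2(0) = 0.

Coefficient matrix A = [[7, 1], [-9, 1]].
Characteristic polynomial det(A - λI) = λ^2 - 8λ + 16 = 0.
Single eigenvalue λ = 4 with algebraic multiplicity 2.
Eigenvector v = (-1,3); generalized eigenvector w with (A-λI)w=v is (-1,2).
General solution: e^(4t)[c_1·v + c_2·(t·v + w)].
Applying x_1(0)=-4, x_2(0)=0 gives c_1=-8, c_2=12.

x_1(t) = -12te^(4t) - 4e^(4t), x_2(t) = 36te^(4t)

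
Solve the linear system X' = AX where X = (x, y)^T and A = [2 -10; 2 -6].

Coefficient matrix A = [[2, -10], [2, -6]].
Characteristic polynomial det(A - λI) = λ^2 + 4λ + 8 = 0.
Eigenvalues λ = -2 ± 2i (complex conjugate pair).
For λ=-2+2i: an eigenvector is (2,1) - i(-1,0) = (2 + i, 1).
A real fundamental pair from Re and Im of e^((-2+2i)t)v: X_1 = e^(-2t)(cos(2t)·(2,1) + sin(2t)·(-1,0)), X_2 = e^(-2t)(sin(2t)·(2,1) - cos(2t)·(-1,0)).
General solution: c_1X_1 + c_2X_2.

x(t) = -c_1e^(-2t)sin(2t) + 2c_1e^(-2t)cos(2t) + 2c_2e^(-2t)sin(2t) + c_2e^(-2t)cos(2t), y(t) = c_1e^(-2t)cos(2t) + c_2e^(-2t)sin(2t)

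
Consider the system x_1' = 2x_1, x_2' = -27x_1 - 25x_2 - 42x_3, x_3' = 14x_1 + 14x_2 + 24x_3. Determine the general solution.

x_1(t) = C_1e^(2t), x_2(t) = -C_1e^(2t) - 3C_2e^(3t) - 2C_3e^(-4t), x_3(t) = 2C_2e^(3t) + C_3e^(-4t)

Coefficient matrix A = [[2, 0, 0], [-27, -25, -42], [14, 14, 24]].
det(A - λI) = 0 gives eigenvalues λ = 2, 3, -4.
For λ=2: eigenvector (1,-1,0).
For λ=3: eigenvector (0,-3,2).
For λ=-4: eigenvector (0,-2,1).
General solution: C_1e^(2t)(1,-1,0) + C_2e^(3t)(0,-3,2) + C_3e^(-4t)(0,-2,1).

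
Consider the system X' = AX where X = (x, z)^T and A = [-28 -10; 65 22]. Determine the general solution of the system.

x(t) = -c_1e^(-3t)sin(5t) + c_1e^(-3t)cos(5t) + c_2e^(-3t)sin(5t) + c_2e^(-3t)cos(5t), z(t) = 3c_1e^(-3t)sin(5t) - 2c_1e^(-3t)cos(5t) - 2c_2e^(-3t)sin(5t) - 3c_2e^(-3t)cos(5t)

Coefficient matrix A = [[-28, -10], [65, 22]].
Characteristic polynomial det(A - λI) = λ^2 + 6λ + 34 = 0.
Eigenvalues λ = -3 ± 5i (complex conjugate pair).
For λ=-3+5i: an eigenvector is (1,-2) - i(-1,3) = (1 + i, -2 - 3i).
A real fundamental pair from Re and Im of e^((-3+5i)t)v: X_1 = e^(-3t)(cos(5t)·(1,-2) + sin(5t)·(-1,3)), X_2 = e^(-3t)(sin(5t)·(1,-2) - cos(5t)·(-1,3)).
General solution: c_1X_1 + c_2X_2.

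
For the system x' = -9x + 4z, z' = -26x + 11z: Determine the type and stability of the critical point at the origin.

A = [[-9,4],[-26,11]]; det(A-λI) = λ^2 - 2λ + 5.
λ = 1 ± 2i: positive real part.

unstable spiral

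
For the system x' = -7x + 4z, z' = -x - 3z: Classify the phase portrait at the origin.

stable improper node

A = [[-7,4],[-1,-3]]; det(A-λI) = λ^2 + 10λ + 25.
repeated λ = -5 with a single eigenvector.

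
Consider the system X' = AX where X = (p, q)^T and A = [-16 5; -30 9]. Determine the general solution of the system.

Coefficient matrix A = [[-16, 5], [-30, 9]].
Characteristic polynomial det(A - λI) = λ^2 + 7λ + 6 = 0.
Eigenvalues λ = -6, -1.
For λ=-6: (A-λI) row 1 is [-10, 5], so an eigenvector is (-1, -2).
For λ=-1: (A-λI) row 1 is [-15, 5], so an eigenvector is (1, 3).
General solution: K_1e^(-6t)(-1,-2) + K_2e^(-t)(1,3).

p(t) = -K_1e^(-6t) + K_2e^(-t), q(t) = -2K_1e^(-6t) + 3K_2e^(-t)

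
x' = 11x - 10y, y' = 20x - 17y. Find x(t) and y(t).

x(t) = -2c_1e^(-3t)sin(2t) - c_1e^(-3t)cos(2t) - c_2e^(-3t)sin(2t) + 2c_2e^(-3t)cos(2t), y(t) = -3c_1e^(-3t)sin(2t) - c_1e^(-3t)cos(2t) - c_2e^(-3t)sin(2t) + 3c_2e^(-3t)cos(2t)

Coefficient matrix A = [[11, -10], [20, -17]].
Characteristic polynomial det(A - λI) = λ^2 + 6λ + 13 = 0.
Eigenvalues λ = -3 ± 2i (complex conjugate pair).
For λ=-3+2i: an eigenvector is (-1,-1) - i(-2,-3) = (-1 + 2i, -1 + 3i).
A real fundamental pair from Re and Im of e^((-3+2i)t)v: X_1 = e^(-3t)(cos(2t)·(-1,-1) + sin(2t)·(-2,-3)), X_2 = e^(-3t)(sin(2t)·(-1,-1) - cos(2t)·(-2,-3)).
General solution: c_1X_1 + c_2X_2.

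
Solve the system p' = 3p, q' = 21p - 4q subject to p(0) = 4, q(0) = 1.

Coefficient matrix A = [[3, 0], [21, -4]].
Characteristic polynomial det(A - λI) = λ^2 + λ - 12 = 0.
Eigenvalues λ = -4, 3.
For λ=-4: (A-λI) row 1 is [7, 0], so an eigenvector is (0, -1).
For λ=3: (A-λI) row 2 is [21, -7], so an eigenvector is (-1, -3).
General solution: c_1e^(-4t)(0,-1) + c_2e^(3t)(-1,-3).
Applying p(0)=4, q(0)=1 gives c_1=11, c_2=-4.

p(t) = 4e^(3t), q(t) = 12e^(3t) - 11e^(-4t)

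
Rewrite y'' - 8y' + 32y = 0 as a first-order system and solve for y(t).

Let x_1 = y, x_2 = y'. Then x_1' = x_2 and x_2' = -32x_1 + 8x_2.
A = [[0,1],[-32,8]]; det(A-λI) = λ^2 - 8λ + 32.
Eigenvalues λ = 4 ± 4i.

y(t) = K_1e^(4t)cos(4t) + K_2e^(4t)sin(4t)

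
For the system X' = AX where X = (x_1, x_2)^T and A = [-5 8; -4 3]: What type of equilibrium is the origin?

A = [[-5,8],[-4,3]]; det(A-λI) = λ^2 + 2λ + 17.
λ = -1 ± 4i: negative real part.

stable spiral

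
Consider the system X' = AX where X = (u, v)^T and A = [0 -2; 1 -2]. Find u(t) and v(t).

Coefficient matrix A = [[0, -2], [1, -2]].
Characteristic polynomial det(A - λI) = λ^2 + 2λ + 2 = 0.
Eigenvalues λ = -1 ± i (complex conjugate pair).
For λ=-1+i: an eigenvector is (-1,-1) - i(1,0) = (-1 - i, -1).
A real fundamental pair from Re and Im of e^((-1+i)t)v: X_1 = e^(-t)(cos(t)·(-1,-1) + sin(t)·(1,0)), X_2 = e^(-t)(sin(t)·(-1,-1) - cos(t)·(1,0)).
General solution: c_1X_1 + c_2X_2.

u(t) = c_1e^(-t)sin(t) - c_1e^(-t)cos(t) - c_2e^(-t)sin(t) - c_2e^(-t)cos(t), v(t) = -c_1e^(-t)cos(t) - c_2e^(-t)sin(t)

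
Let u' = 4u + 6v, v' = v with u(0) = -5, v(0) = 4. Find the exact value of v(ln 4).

A = [[4,6],[0,1]]; eigenvalues λ = 1, 4.
Eigenvectors: (2,-1) for λ=1, (1,0) for λ=4.
From the initial condition, c_1 = -4, c_2 = 3.
v(ln 4) = (-4)(4^1)(-1) + (3)(4^4)(0) = 16.

16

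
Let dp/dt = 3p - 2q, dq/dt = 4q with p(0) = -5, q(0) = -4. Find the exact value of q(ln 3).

-324

A = [[3,-2],[0,4]]; eigenvalues λ = 3, 4.
Eigenvectors: (1,0) for λ=3, (-2,1) for λ=4.
From the initial condition, c_1 = -13, c_2 = -4.
q(ln 3) = (-13)(3^3)(0) + (-4)(3^4)(1) = -324.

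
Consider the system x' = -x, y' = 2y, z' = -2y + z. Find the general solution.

Coefficient matrix A = [[-1, 0, 0], [0, 2, 0], [0, -2, 1]].
det(A - λI) = 0 gives eigenvalues λ = -1, 2, 1.
For λ=-1: eigenvector (1,0,0).
For λ=2: eigenvector (0,1,-2).
For λ=1: eigenvector (0,0,1).
General solution: C_1e^(-t)(1,0,0) + C_2e^(2t)(0,1,-2) + C_3e^(t)(0,0,1).

x(t) = C_1e^(-t), y(t) = C_2e^(2t), z(t) = -2C_2e^(2t) + C_3e^(t)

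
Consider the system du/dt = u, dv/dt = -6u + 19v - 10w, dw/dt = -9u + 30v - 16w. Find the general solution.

u(t) = C_2e^(t), v(t) = C_1e^(-t) + 2C_2e^(t) - 2C_3e^(4t), w(t) = 2C_1e^(-t) + 3C_2e^(t) - 3C_3e^(4t)

Coefficient matrix A = [[1, 0, 0], [-6, 19, -10], [-9, 30, -16]].
det(A - λI) = 0 gives eigenvalues λ = -1, 1, 4.
For λ=-1: eigenvector (0,1,2).
For λ=1: eigenvector (1,2,3).
For λ=4: eigenvector (0,-2,-3).
General solution: C_1e^(-t)(0,1,2) + C_2e^(t)(1,2,3) + C_3e^(4t)(0,-2,-3).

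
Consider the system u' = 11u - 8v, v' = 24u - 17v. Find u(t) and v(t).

u(t) = -2c_1e^(-t) + c_2e^(-5t), v(t) = -3c_1e^(-t) + 2c_2e^(-5t)

Coefficient matrix A = [[11, -8], [24, -17]].
Characteristic polynomial det(A - λI) = λ^2 + 6λ + 5 = 0.
Eigenvalues λ = -1, -5.
For λ=-1: (A-λI) row 1 is [12, -8], so an eigenvector is (-2, -3).
For λ=-5: (A-λI) row 1 is [16, -8], so an eigenvector is (1, 2).
General solution: c_1e^(-t)(-2,-3) + c_2e^(-5t)(1,2).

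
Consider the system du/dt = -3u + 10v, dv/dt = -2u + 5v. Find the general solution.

Coefficient matrix A = [[-3, 10], [-2, 5]].
Characteristic polynomial det(A - λI) = λ^2 - 2λ + 5 = 0.
Eigenvalues λ = 1 ± 2i (complex conjugate pair).
For λ=1+2i: an eigenvector is (2,1) - i(1,0) = (2 - i, 1).
A real fundamental pair from Re and Im of e^((1+2i)t)v: X_1 = e^(t)(cos(2t)·(2,1) + sin(2t)·(1,0)), X_2 = e^(t)(sin(2t)·(2,1) - cos(2t)·(1,0)).
General solution: C_1X_1 + C_2X_2.

u(t) = C_1e^(t)sin(2t) + 2C_1e^(t)cos(2t) + 2C_2e^(t)sin(2t) - C_2e^(t)cos(2t), v(t) = C_1e^(t)cos(2t) + C_2e^(t)sin(2t)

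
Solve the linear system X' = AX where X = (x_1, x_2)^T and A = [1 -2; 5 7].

x_1(t) = -c_1e^(4t)sin(t) - c_1e^(4t)cos(t) - c_2e^(4t)sin(t) + c_2e^(4t)cos(t), x_2(t) = c_1e^(4t)sin(t) + 2c_1e^(4t)cos(t) + 2c_2e^(4t)sin(t) - c_2e^(4t)cos(t)

Coefficient matrix A = [[1, -2], [5, 7]].
Characteristic polynomial det(A - λI) = λ^2 - 8λ + 17 = 0.
Eigenvalues λ = 4 ± i (complex conjugate pair).
For λ=4+i: an eigenvector is (-1,2) - i(-1,1) = (-1 + i, 2 - i).
A real fundamental pair from Re and Im of e^((4+i)t)v: X_1 = e^(4t)(cos(t)·(-1,2) + sin(t)·(-1,1)), X_2 = e^(4t)(sin(t)·(-1,2) - cos(t)·(-1,1)).
General solution: c_1X_1 + c_2X_2.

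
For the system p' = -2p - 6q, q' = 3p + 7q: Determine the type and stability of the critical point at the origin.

unstable node

A = [[-2,-6],[3,7]]; det(A-λI) = λ^2 - 5λ + 4.
λ = 4, 1: both positive.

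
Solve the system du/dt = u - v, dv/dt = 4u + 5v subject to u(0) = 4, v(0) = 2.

Coefficient matrix A = [[1, -1], [4, 5]].
Characteristic polynomial det(A - λI) = λ^2 - 6λ + 9 = 0.
Single eigenvalue λ = 3 with algebraic multiplicity 2.
Eigenvector v = (-1,2); generalized eigenvector w with (A-λI)w=v is (1,-1).
General solution: e^(3t)[C_1·v + C_2·(t·v + w)].
Applying u(0)=4, v(0)=2 gives C_1=6, C_2=10.

u(t) = -10te^(3t) + 4e^(3t), v(t) = 20te^(3t) + 2e^(3t)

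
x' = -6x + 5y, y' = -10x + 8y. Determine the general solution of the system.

Coefficient matrix A = [[-6, 5], [-10, 8]].
Characteristic polynomial det(A - λI) = λ^2 - 2λ + 2 = 0.
Eigenvalues λ = 1 ± i (complex conjugate pair).
For λ=1+i: an eigenvector is (2,3) - i(1,1) = (2 - i, 3 - i).
A real fundamental pair from Re and Im of e^((1+i)t)v: X_1 = e^(t)(cos(t)·(2,3) + sin(t)·(1,1)), X_2 = e^(t)(sin(t)·(2,3) - cos(t)·(1,1)).
General solution: K_1X_1 + K_2X_2.

x(t) = K_1e^(t)sin(t) + 2K_1e^(t)cos(t) + 2K_2e^(t)sin(t) - K_2e^(t)cos(t), y(t) = K_1e^(t)sin(t) + 3K_1e^(t)cos(t) + 3K_2e^(t)sin(t) - K_2e^(t)cos(t)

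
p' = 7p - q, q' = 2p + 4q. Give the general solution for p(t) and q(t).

p(t) = K_1e^(5t) + K_2e^(6t), q(t) = 2K_1e^(5t) + K_2e^(6t)

Coefficient matrix A = [[7, -1], [2, 4]].
Characteristic polynomial det(A - λI) = λ^2 - 11λ + 30 = 0.
Eigenvalues λ = 5, 6.
For λ=5: (A-λI) row 1 is [2, -1], so an eigenvector is (1, 2).
For λ=6: (A-λI) row 1 is [1, -1], so an eigenvector is (1, 1).
General solution: K_1e^(5t)(1,2) + K_2e^(6t)(1,1).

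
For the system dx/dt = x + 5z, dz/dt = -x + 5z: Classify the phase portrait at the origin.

unstable spiral

A = [[1,5],[-1,5]]; det(A-λI) = λ^2 - 6λ + 10.
λ = 3 ± i: positive real part.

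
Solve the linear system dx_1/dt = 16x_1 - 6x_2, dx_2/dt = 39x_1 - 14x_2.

x_1(t) = -c_1e^(t)sin(3t) + c_1e^(t)cos(3t) + c_2e^(t)sin(3t) + c_2e^(t)cos(3t), x_2(t) = -2c_1e^(t)sin(3t) + 3c_1e^(t)cos(3t) + 3c_2e^(t)sin(3t) + 2c_2e^(t)cos(3t)

Coefficient matrix A = [[16, -6], [39, -14]].
Characteristic polynomial det(A - λI) = λ^2 - 2λ + 10 = 0.
Eigenvalues λ = 1 ± 3i (complex conjugate pair).
For λ=1+3i: an eigenvector is (1,3) - i(-1,-2) = (1 + i, 3 + 2i).
A real fundamental pair from Re and Im of e^((1+3i)t)v: X_1 = e^(t)(cos(3t)·(1,3) + sin(3t)·(-1,-2)), X_2 = e^(t)(sin(3t)·(1,3) - cos(3t)·(-1,-2)).
General solution: c_1X_1 + c_2X_2.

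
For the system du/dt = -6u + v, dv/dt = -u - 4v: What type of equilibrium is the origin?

A = [[-6,1],[-1,-4]]; det(A-λI) = λ^2 + 10λ + 25.
repeated λ = -5 with a single eigenvector.

stable improper node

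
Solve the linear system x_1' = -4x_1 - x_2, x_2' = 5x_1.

Coefficient matrix A = [[-4, -1], [5, 0]].
Characteristic polynomial det(A - λI) = λ^2 + 4λ + 5 = 0.
Eigenvalues λ = -2 ± i (complex conjugate pair).
For λ=-2+i: an eigenvector is (0,-1) - i(1,-2) = (0 - i, -1 + 2i).
A real fundamental pair from Re and Im of e^((-2+i)t)v: X_1 = e^(-2t)(cos(t)·(0,-1) + sin(t)·(1,-2)), X_2 = e^(-2t)(sin(t)·(0,-1) - cos(t)·(1,-2)).
General solution: c_1X_1 + c_2X_2.

x_1(t) = c_1e^(-2t)sin(t) - c_2e^(-2t)cos(t), x_2(t) = -2c_1e^(-2t)sin(t) - c_1e^(-2t)cos(t) - c_2e^(-2t)sin(t) + 2c_2e^(-2t)cos(t)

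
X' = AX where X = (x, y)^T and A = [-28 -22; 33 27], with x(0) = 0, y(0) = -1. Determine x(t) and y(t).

x(t) = 2e^(5t) - 2e^(-6t), y(t) = -3e^(5t) + 2e^(-6t)

Coefficient matrix A = [[-28, -22], [33, 27]].
Characteristic polynomial det(A - λI) = λ^2 + λ - 30 = 0.
Eigenvalues λ = 5, -6.
For λ=5: (A-λI) row 1 is [-33, -22], so an eigenvector is (2, -3).
For λ=-6: (A-λI) row 1 is [-22, -22], so an eigenvector is (1, -1).
General solution: K_1e^(5t)(2,-3) + K_2e^(-6t)(1,-1).
Applying x(0)=0, y(0)=-1 gives K_1=1, K_2=-2.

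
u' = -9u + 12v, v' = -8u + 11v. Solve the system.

u(t) = -c_1e^(3t) - 3c_2e^(-t), v(t) = -c_1e^(3t) - 2c_2e^(-t)

Coefficient matrix A = [[-9, 12], [-8, 11]].
Characteristic polynomial det(A - λI) = λ^2 - 2λ - 3 = 0.
Eigenvalues λ = 3, -1.
For λ=3: (A-λI) row 1 is [-12, 12], so an eigenvector is (-1, -1).
For λ=-1: (A-λI) row 1 is [-8, 12], so an eigenvector is (-3, -2).
General solution: c_1e^(3t)(-1,-1) + c_2e^(-t)(-3,-2).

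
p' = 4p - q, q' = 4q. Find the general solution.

Coefficient matrix A = [[4, -1], [0, 4]].
Characteristic polynomial det(A - λI) = λ^2 - 8λ + 16 = 0.
Single eigenvalue λ = 4 with algebraic multiplicity 2.
Eigenvector v = (-1,0); generalized eigenvector w with (A-λI)w=v is (3,1).
General solution: e^(4t)[C_1·v + C_2·(t·v + w)].

p(t) = -C_1e^(4t) - C_2te^(4t) + 3C_2e^(4t), q(t) = C_2e^(4t)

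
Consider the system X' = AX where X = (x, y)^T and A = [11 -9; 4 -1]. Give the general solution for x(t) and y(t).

x(t) = -3c_1e^(5t) - 3c_2te^(5t) + c_2e^(5t), y(t) = -2c_1e^(5t) - 2c_2te^(5t) + c_2e^(5t)

Coefficient matrix A = [[11, -9], [4, -1]].
Characteristic polynomial det(A - λI) = λ^2 - 10λ + 25 = 0.
Single eigenvalue λ = 5 with algebraic multiplicity 2.
Eigenvector v = (-3,-2); generalized eigenvector w with (A-λI)w=v is (1,1).
General solution: e^(5t)[c_1·v + c_2·(t·v + w)].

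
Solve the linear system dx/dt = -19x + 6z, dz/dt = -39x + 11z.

x(t) = -c_1e^(-4t)sin(3t) - c_1e^(-4t)cos(3t) - c_2e^(-4t)sin(3t) + c_2e^(-4t)cos(3t), z(t) = -2c_1e^(-4t)sin(3t) - 3c_1e^(-4t)cos(3t) - 3c_2e^(-4t)sin(3t) + 2c_2e^(-4t)cos(3t)

Coefficient matrix A = [[-19, 6], [-39, 11]].
Characteristic polynomial det(A - λI) = λ^2 + 8λ + 25 = 0.
Eigenvalues λ = -4 ± 3i (complex conjugate pair).
For λ=-4+3i: an eigenvector is (-1,-3) - i(-1,-2) = (-1 + i, -3 + 2i).
A real fundamental pair from Re and Im of e^((-4+3i)t)v: X_1 = e^(-4t)(cos(3t)·(-1,-3) + sin(3t)·(-1,-2)), X_2 = e^(-4t)(sin(3t)·(-1,-3) - cos(3t)·(-1,-2)).
General solution: c_1X_1 + c_2X_2.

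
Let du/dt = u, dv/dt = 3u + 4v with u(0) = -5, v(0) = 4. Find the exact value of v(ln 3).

A = [[1,0],[3,4]]; eigenvalues λ = 4, 1.
Eigenvectors: (0,1) for λ=4, (-1,1) for λ=1.
From the initial condition, c_1 = -1, c_2 = 5.
v(ln 3) = (-1)(3^4)(1) + (5)(3^1)(1) = -66.

-66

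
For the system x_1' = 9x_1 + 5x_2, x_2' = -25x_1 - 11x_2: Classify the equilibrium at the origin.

stable spiral

A = [[9,5],[-25,-11]]; det(A-λI) = λ^2 + 2λ + 26.
λ = -1 ± 5i: negative real part.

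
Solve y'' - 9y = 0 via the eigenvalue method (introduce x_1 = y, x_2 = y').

Let x_1 = y, x_2 = y'. Then x_1' = x_2 and x_2' = 9x_1.
A = [[0,1],[9,0]]; det(A-λI) = λ^2 - 9.
Eigenvalues λ = 3, -3 with eigenvectors (1,3), (1,-3).

y(t) = K_1e^(3t) + K_2e^(-3t)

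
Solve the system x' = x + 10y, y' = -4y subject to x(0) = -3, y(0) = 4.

x(t) = 5e^(t) - 8e^(-4t), y(t) = 4e^(-4t)

Coefficient matrix A = [[1, 10], [0, -4]].
Characteristic polynomial det(A - λI) = λ^2 + 3λ - 4 = 0.
Eigenvalues λ = -4, 1.
For λ=-4: (A-λI) row 1 is [5, 10], so an eigenvector is (-2, 1).
For λ=1: (A-λI) row 1 is [0, 10], so an eigenvector is (-1, 0).
General solution: C_1e^(-4t)(-2,1) + C_2e^(t)(-1,0).
Applying x(0)=-3, y(0)=4 gives C_1=4, C_2=-5.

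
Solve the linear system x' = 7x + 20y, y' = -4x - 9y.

x(t) = -C_1e^(-t)sin(4t) + 2C_1e^(-t)cos(4t) + 2C_2e^(-t)sin(4t) + C_2e^(-t)cos(4t), y(t) = -C_1e^(-t)cos(4t) - C_2e^(-t)sin(4t)

Coefficient matrix A = [[7, 20], [-4, -9]].
Characteristic polynomial det(A - λI) = λ^2 + 2λ + 17 = 0.
Eigenvalues λ = -1 ± 4i (complex conjugate pair).
For λ=-1+4i: an eigenvector is (2,-1) - i(-1,0) = (2 + i, -1).
A real fundamental pair from Re and Im of e^((-1+4i)t)v: X_1 = e^(-t)(cos(4t)·(2,-1) + sin(4t)·(-1,0)), X_2 = e^(-t)(sin(4t)·(2,-1) - cos(4t)·(-1,0)).
General solution: C_1X_1 + C_2X_2.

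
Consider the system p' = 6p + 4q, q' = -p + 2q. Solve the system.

Coefficient matrix A = [[6, 4], [-1, 2]].
Characteristic polynomial det(A - λI) = λ^2 - 8λ + 16 = 0.
Single eigenvalue λ = 4 with algebraic multiplicity 2.
Eigenvector v = (-2,1); generalized eigenvector w with (A-λI)w=v is (3,-2).
General solution: e^(4t)[C_1·v + C_2·(t·v + w)].

p(t) = -2C_1e^(4t) - 2C_2te^(4t) + 3C_2e^(4t), q(t) = C_1e^(4t) + C_2te^(4t) - 2C_2e^(4t)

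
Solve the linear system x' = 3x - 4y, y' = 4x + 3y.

x(t) = C_1e^(3t)sin(4t) - C_2e^(3t)cos(4t), y(t) = -C_1e^(3t)cos(4t) - C_2e^(3t)sin(4t)

Coefficient matrix A = [[3, -4], [4, 3]].
Characteristic polynomial det(A - λI) = λ^2 - 6λ + 25 = 0.
Eigenvalues λ = 3 ± 4i (complex conjugate pair).
For λ=3+4i: an eigenvector is (0,-1) - i(1,0) = (0 - i, -1).
A real fundamental pair from Re and Im of e^((3+4i)t)v: X_1 = e^(3t)(cos(4t)·(0,-1) + sin(4t)·(1,0)), X_2 = e^(3t)(sin(4t)·(0,-1) - cos(4t)·(1,0)).
General solution: C_1X_1 + C_2X_2.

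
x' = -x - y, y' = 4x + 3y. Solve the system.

x(t) = K_1e^(t) + K_2te^(t) - 2K_2e^(t), y(t) = -2K_1e^(t) - 2K_2te^(t) + 3K_2e^(t)

Coefficient matrix A = [[-1, -1], [4, 3]].
Characteristic polynomial det(A - λI) = λ^2 - 2λ + 1 = 0.
Single eigenvalue λ = 1 with algebraic multiplicity 2.
Eigenvector v = (1,-2); generalized eigenvector w with (A-λI)w=v is (-2,3).
General solution: e^(t)[K_1·v + K_2·(t·v + w)].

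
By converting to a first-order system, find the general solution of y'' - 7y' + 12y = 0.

Let x_1 = y, x_2 = y'. Then x_1' = x_2 and x_2' = -12x_1 + 7x_2.
A = [[0,1],[-12,7]]; det(A-λI) = λ^2 - 7λ + 12.
Eigenvalues λ = 4, 3 with eigenvectors (1,4), (1,3).

y(t) = K_1e^(4t) + K_2e^(3t)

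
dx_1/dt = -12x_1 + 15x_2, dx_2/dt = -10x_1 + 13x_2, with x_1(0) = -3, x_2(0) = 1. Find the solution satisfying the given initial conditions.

Coefficient matrix A = [[-12, 15], [-10, 13]].
Characteristic polynomial det(A - λI) = λ^2 - λ - 6 = 0.
Eigenvalues λ = 3, -2.
For λ=3: (A-λI) row 1 is [-15, 15], so an eigenvector is (-1, -1).
For λ=-2: (A-λI) row 1 is [-10, 15], so an eigenvector is (3, 2).
General solution: C_1e^(3t)(-1,-1) + C_2e^(-2t)(3,2).
Applying x_1(0)=-3, x_2(0)=1 gives C_1=-9, C_2=-4.

x_1(t) = 9e^(3t) - 12e^(-2t), x_2(t) = 9e^(3t) - 8e^(-2t)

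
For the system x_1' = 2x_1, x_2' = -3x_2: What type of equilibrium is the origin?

A = [[2,0],[0,-3]]; det(A-λI) = λ^2 + λ - 6.
λ = -3, 2: opposite signs.

saddle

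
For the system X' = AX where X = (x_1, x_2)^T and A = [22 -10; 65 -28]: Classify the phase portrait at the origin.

A = [[22,-10],[65,-28]]; det(A-λI) = λ^2 + 6λ + 34.
λ = -3 ± 5i: negative real part.

stable spiral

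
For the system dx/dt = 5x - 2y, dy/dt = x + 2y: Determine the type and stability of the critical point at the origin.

A = [[5,-2],[1,2]]; det(A-λI) = λ^2 - 7λ + 12.
λ = 3, 4: both positive.

unstable node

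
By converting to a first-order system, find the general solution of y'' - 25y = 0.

y(t) = C_1e^(5t) + C_2e^(-5t)

Let x_1 = y, x_2 = y'. Then x_1' = x_2 and x_2' = 25x_1.
A = [[0,1],[25,0]]; det(A-λI) = λ^2 - 25.
Eigenvalues λ = 5, -5 with eigenvectors (1,5), (1,-5).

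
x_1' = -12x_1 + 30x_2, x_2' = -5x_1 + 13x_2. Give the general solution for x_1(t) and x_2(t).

x_1(t) = 3c_1e^(-2t) + 2c_2e^(3t), x_2(t) = c_1e^(-2t) + c_2e^(3t)

Coefficient matrix A = [[-12, 30], [-5, 13]].
Characteristic polynomial det(A - λI) = λ^2 - λ - 6 = 0.
Eigenvalues λ = -2, 3.
For λ=-2: (A-λI) row 1 is [-10, 30], so an eigenvector is (3, 1).
For λ=3: (A-λI) row 1 is [-15, 30], so an eigenvector is (2, 1).
General solution: c_1e^(-2t)(3,1) + c_2e^(3t)(2,1).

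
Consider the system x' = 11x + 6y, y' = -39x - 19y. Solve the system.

Coefficient matrix A = [[11, 6], [-39, -19]].
Characteristic polynomial det(A - λI) = λ^2 + 8λ + 25 = 0.
Eigenvalues λ = -4 ± 3i (complex conjugate pair).
For λ=-4+3i: an eigenvector is (1,-2) - i(1,-3) = (1 - i, -2 + 3i).
A real fundamental pair from Re and Im of e^((-4+3i)t)v: X_1 = e^(-4t)(cos(3t)·(1,-2) + sin(3t)·(1,-3)), X_2 = e^(-4t)(sin(3t)·(1,-2) - cos(3t)·(1,-3)).
General solution: K_1X_1 + K_2X_2.

x(t) = K_1e^(-4t)sin(3t) + K_1e^(-4t)cos(3t) + K_2e^(-4t)sin(3t) - K_2e^(-4t)cos(3t), y(t) = -3K_1e^(-4t)sin(3t) - 2K_1e^(-4t)cos(3t) - 2K_2e^(-4t)sin(3t) + 3K_2e^(-4t)cos(3t)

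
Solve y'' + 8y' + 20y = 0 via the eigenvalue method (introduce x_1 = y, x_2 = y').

Let x_1 = y, x_2 = y'. Then x_1' = x_2 and x_2' = -20x_1 - 8x_2.
A = [[0,1],[-20,-8]]; det(A-λI) = λ^2 + 8λ + 20.
Eigenvalues λ = -4 ± 2i.

y(t) = K_1e^(-4t)cos(2t) + K_2e^(-4t)sin(2t)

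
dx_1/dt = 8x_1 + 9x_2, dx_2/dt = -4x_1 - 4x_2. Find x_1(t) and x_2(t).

Coefficient matrix A = [[8, 9], [-4, -4]].
Characteristic polynomial det(A - λI) = λ^2 - 4λ + 4 = 0.
Single eigenvalue λ = 2 with algebraic multiplicity 2.
Eigenvector v = (-3,2); generalized eigenvector w with (A-λI)w=v is (-2,1).
General solution: e^(2t)[C_1·v + C_2·(t·v + w)].

x_1(t) = -3C_1e^(2t) - 3C_2te^(2t) - 2C_2e^(2t), x_2(t) = 2C_1e^(2t) + 2C_2te^(2t) + C_2e^(2t)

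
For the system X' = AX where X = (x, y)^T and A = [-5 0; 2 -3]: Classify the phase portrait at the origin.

A = [[-5,0],[2,-3]]; det(A-λI) = λ^2 + 8λ + 15.
λ = -3, -5: both negative.

stable node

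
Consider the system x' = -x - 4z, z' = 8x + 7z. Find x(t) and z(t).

x(t) = K_1e^(3t)sin(4t) - K_2e^(3t)cos(4t), z(t) = -K_1e^(3t)sin(4t) - K_1e^(3t)cos(4t) - K_2e^(3t)sin(4t) + K_2e^(3t)cos(4t)

Coefficient matrix A = [[-1, -4], [8, 7]].
Characteristic polynomial det(A - λI) = λ^2 - 6λ + 25 = 0.
Eigenvalues λ = 3 ± 4i (complex conjugate pair).
For λ=3+4i: an eigenvector is (0,-1) - i(1,-1) = (0 - i, -1 + i).
A real fundamental pair from Re and Im of e^((3+4i)t)v: X_1 = e^(3t)(cos(4t)·(0,-1) + sin(4t)·(1,-1)), X_2 = e^(3t)(sin(4t)·(0,-1) - cos(4t)·(1,-1)).
General solution: K_1X_1 + K_2X_2.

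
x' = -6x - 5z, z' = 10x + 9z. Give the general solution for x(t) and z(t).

x(t) = C_1e^(4t) - C_2e^(-t), z(t) = -2C_1e^(4t) + C_2e^(-t)

Coefficient matrix A = [[-6, -5], [10, 9]].
Characteristic polynomial det(A - λI) = λ^2 - 3λ - 4 = 0.
Eigenvalues λ = 4, -1.
For λ=4: (A-λI) row 1 is [-10, -5], so an eigenvector is (1, -2).
For λ=-1: (A-λI) row 1 is [-5, -5], so an eigenvector is (-1, 1).
General solution: C_1e^(4t)(1,-2) + C_2e^(-t)(-1,1).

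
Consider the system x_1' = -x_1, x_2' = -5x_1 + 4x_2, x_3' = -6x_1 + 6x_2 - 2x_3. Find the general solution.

x_1(t) = c_2e^(-t), x_2(t) = c_1e^(4t) + c_2e^(-t), x_3(t) = c_1e^(4t) + c_3e^(-2t)

Coefficient matrix A = [[-1, 0, 0], [-5, 4, 0], [-6, 6, -2]].
det(A - λI) = 0 gives eigenvalues λ = 4, -1, -2.
For λ=4: eigenvector (0,1,1).
For λ=-1: eigenvector (1,1,0).
For λ=-2: eigenvector (0,0,1).
General solution: c_1e^(4t)(0,1,1) + c_2e^(-t)(1,1,0) + c_3e^(-2t)(0,0,1).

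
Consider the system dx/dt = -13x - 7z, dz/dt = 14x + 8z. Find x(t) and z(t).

Coefficient matrix A = [[-13, -7], [14, 8]].
Characteristic polynomial det(A - λI) = λ^2 + 5λ - 6 = 0.
Eigenvalues λ = 1, -6.
For λ=1: (A-λI) row 1 is [-14, -7], so an eigenvector is (1, -2).
For λ=-6: (A-λI) row 1 is [-7, -7], so an eigenvector is (1, -1).
General solution: c_1e^(t)(1,-2) + c_2e^(-6t)(1,-1).

x(t) = c_1e^(t) + c_2e^(-6t), z(t) = -2c_1e^(t) - c_2e^(-6t)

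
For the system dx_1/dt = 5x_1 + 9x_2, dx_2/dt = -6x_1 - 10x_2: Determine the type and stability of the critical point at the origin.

stable node

A = [[5,9],[-6,-10]]; det(A-λI) = λ^2 + 5λ + 4.
λ = -4, -1: both negative.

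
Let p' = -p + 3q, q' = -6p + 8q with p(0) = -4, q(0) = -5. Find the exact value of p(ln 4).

A = [[-1,3],[-6,8]]; eigenvalues λ = 5, 2.
Eigenvectors: (-1,-2) for λ=5, (1,1) for λ=2.
From the initial condition, c_1 = 1, c_2 = -3.
p(ln 4) = (1)(4^5)(-1) + (-3)(4^2)(1) = -1072.

-1072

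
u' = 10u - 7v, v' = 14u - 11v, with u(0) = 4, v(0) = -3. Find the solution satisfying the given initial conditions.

u(t) = 11e^(3t) - 7e^(-4t), v(t) = 11e^(3t) - 14e^(-4t)

Coefficient matrix A = [[10, -7], [14, -11]].
Characteristic polynomial det(A - λI) = λ^2 + λ - 12 = 0.
Eigenvalues λ = -4, 3.
For λ=-4: (A-λI) row 1 is [14, -7], so an eigenvector is (1, 2).
For λ=3: (A-λI) row 1 is [7, -7], so an eigenvector is (-1, -1).
General solution: c_1e^(-4t)(1,2) + c_2e^(3t)(-1,-1).
Applying u(0)=4, v(0)=-3 gives c_1=-7, c_2=-11.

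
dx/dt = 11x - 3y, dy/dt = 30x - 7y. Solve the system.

x(t) = K_1e^(2t)cos(3t) + K_2e^(2t)sin(3t), y(t) = K_1e^(2t)sin(3t) + 3K_1e^(2t)cos(3t) + 3K_2e^(2t)sin(3t) - K_2e^(2t)cos(3t)

Coefficient matrix A = [[11, -3], [30, -7]].
Characteristic polynomial det(A - λI) = λ^2 - 4λ + 13 = 0.
Eigenvalues λ = 2 ± 3i (complex conjugate pair).
For λ=2+3i: an eigenvector is (1,3) - i(0,1) = (1, 3 - i).
A real fundamental pair from Re and Im of e^((2+3i)t)v: X_1 = e^(2t)(cos(3t)·(1,3) + sin(3t)·(0,1)), X_2 = e^(2t)(sin(3t)·(1,3) - cos(3t)·(0,1)).
General solution: K_1X_1 + K_2X_2.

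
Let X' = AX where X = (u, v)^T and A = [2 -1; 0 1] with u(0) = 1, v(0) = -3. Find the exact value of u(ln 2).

A = [[2,-1],[0,1]]; eigenvalues λ = 2, 1.
Eigenvectors: (-1,0) for λ=2, (1,1) for λ=1.
From the initial condition, c_1 = -4, c_2 = -3.
u(ln 2) = (-4)(2^2)(-1) + (-3)(2^1)(1) = 10.

10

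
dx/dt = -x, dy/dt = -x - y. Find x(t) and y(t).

Coefficient matrix A = [[-1, 0], [-1, -1]].
Characteristic polynomial det(A - λI) = λ^2 + 2λ + 1 = 0.
Single eigenvalue λ = -1 with algebraic multiplicity 2.
Eigenvector v = (0,-1); generalized eigenvector w with (A-λI)w=v is (1,-3).
General solution: e^(-t)[C_1·v + C_2·(t·v + w)].

x(t) = C_2e^(-t), y(t) = -C_1e^(-t) - C_2te^(-t) - 3C_2e^(-t)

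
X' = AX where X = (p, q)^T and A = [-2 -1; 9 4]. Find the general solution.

Coefficient matrix A = [[-2, -1], [9, 4]].
Characteristic polynomial det(A - λI) = λ^2 - 2λ + 1 = 0.
Single eigenvalue λ = 1 with algebraic multiplicity 2.
Eigenvector v = (-1,3); generalized eigenvector w with (A-λI)w=v is (1,-2).
General solution: e^(t)[C_1·v + C_2·(t·v + w)].

p(t) = -C_1e^(t) - C_2te^(t) + C_2e^(t), q(t) = 3C_1e^(t) + 3C_2te^(t) - 2C_2e^(t)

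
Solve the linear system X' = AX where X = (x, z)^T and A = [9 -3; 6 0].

Coefficient matrix A = [[9, -3], [6, 0]].
Characteristic polynomial det(A - λI) = λ^2 - 9λ + 18 = 0.
Eigenvalues λ = 3, 6.
For λ=3: (A-λI) row 1 is [6, -3], so an eigenvector is (-1, -2).
For λ=6: (A-λI) row 1 is [3, -3], so an eigenvector is (-1, -1).
General solution: K_1e^(3t)(-1,-2) + K_2e^(6t)(-1,-1).

x(t) = -K_1e^(3t) - K_2e^(6t), z(t) = -2K_1e^(3t) - K_2e^(6t)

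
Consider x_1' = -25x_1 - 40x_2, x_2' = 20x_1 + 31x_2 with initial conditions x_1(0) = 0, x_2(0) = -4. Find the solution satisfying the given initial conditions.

Coefficient matrix A = [[-25, -40], [20, 31]].
Characteristic polynomial det(A - λI) = λ^2 - 6λ + 25 = 0.
Eigenvalues λ = 3 ± 4i (complex conjugate pair).
For λ=3+4i: an eigenvector is (3,-2) - i(-1,1) = (3 + i, -2 - i).
A real fundamental pair from Re and Im of e^((3+4i)t)v: X_1 = e^(3t)(cos(4t)·(3,-2) + sin(4t)·(-1,1)), X_2 = e^(3t)(sin(4t)·(3,-2) - cos(4t)·(-1,1)).
General solution: K_1X_1 + K_2X_2.
Applying x_1(0)=0, x_2(0)=-4 gives K_1=-4, K_2=12.

x_1(t) = 40e^(3t)sin(4t), x_2(t) = -28e^(3t)sin(4t) - 4e^(3t)cos(4t)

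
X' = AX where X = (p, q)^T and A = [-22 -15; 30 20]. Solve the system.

Coefficient matrix A = [[-22, -15], [30, 20]].
Characteristic polynomial det(A - λI) = λ^2 + 2λ + 10 = 0.
Eigenvalues λ = -1 ± 3i (complex conjugate pair).
For λ=-1+3i: an eigenvector is (-1,1) - i(2,-3) = (-1 - 2i, 1 + 3i).
A real fundamental pair from Re and Im of e^((-1+3i)t)v: X_1 = e^(-t)(cos(3t)·(-1,1) + sin(3t)·(2,-3)), X_2 = e^(-t)(sin(3t)·(-1,1) - cos(3t)·(2,-3)).
General solution: K_1X_1 + K_2X_2.

p(t) = 2K_1e^(-t)sin(3t) - K_1e^(-t)cos(3t) - K_2e^(-t)sin(3t) - 2K_2e^(-t)cos(3t), q(t) = -3K_1e^(-t)sin(3t) + K_1e^(-t)cos(3t) + K_2e^(-t)sin(3t) + 3K_2e^(-t)cos(3t)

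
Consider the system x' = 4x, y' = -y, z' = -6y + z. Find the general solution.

x(t) = c_1e^(4t), y(t) = c_3e^(-t), z(t) = -c_2e^(t) + 3c_3e^(-t)

Coefficient matrix A = [[4, 0, 0], [0, -1, 0], [0, -6, 1]].
det(A - λI) = 0 gives eigenvalues λ = 4, 1, -1.
For λ=4: eigenvector (1,0,0).
For λ=1: eigenvector (0,0,-1).
For λ=-1: eigenvector (0,1,3).
General solution: c_1e^(4t)(1,0,0) + c_2e^(t)(0,0,-1) + c_3e^(-t)(0,1,3).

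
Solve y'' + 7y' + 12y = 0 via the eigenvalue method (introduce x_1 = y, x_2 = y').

Let x_1 = y, x_2 = y'. Then x_1' = x_2 and x_2' = -12x_1 - 7x_2.
A = [[0,1],[-12,-7]]; det(A-λI) = λ^2 + 7λ + 12.
Eigenvalues λ = -4, -3 with eigenvectors (1,-4), (1,-3).

y(t) = C_1e^(-4t) + C_2e^(-3t)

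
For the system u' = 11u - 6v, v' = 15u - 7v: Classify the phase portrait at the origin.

A = [[11,-6],[15,-7]]; det(A-λI) = λ^2 - 4λ + 13.
λ = 2 ± 3i: positive real part.

unstable spiral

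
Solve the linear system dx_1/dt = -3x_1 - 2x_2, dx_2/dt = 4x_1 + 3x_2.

x_1(t) = c_1e^(t) + c_2e^(-t), x_2(t) = -2c_1e^(t) - c_2e^(-t)

Coefficient matrix A = [[-3, -2], [4, 3]].
Characteristic polynomial det(A - λI) = λ^2 - 1 = 0.
Eigenvalues λ = 1, -1.
For λ=1: (A-λI) row 1 is [-4, -2], so an eigenvector is (1, -2).
For λ=-1: (A-λI) row 1 is [-2, -2], so an eigenvector is (1, -1).
General solution: c_1e^(t)(1,-2) + c_2e^(-t)(1,-1).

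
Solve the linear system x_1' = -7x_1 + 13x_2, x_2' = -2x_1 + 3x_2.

Coefficient matrix A = [[-7, 13], [-2, 3]].
Characteristic polynomial det(A - λI) = λ^2 + 4λ + 5 = 0.
Eigenvalues λ = -2 ± i (complex conjugate pair).
For λ=-2+i: an eigenvector is (2,1) - i(3,1) = (2 - 3i, 1 - i).
A real fundamental pair from Re and Im of e^((-2+i)t)v: X_1 = e^(-2t)(cos(t)·(2,1) + sin(t)·(3,1)), X_2 = e^(-2t)(sin(t)·(2,1) - cos(t)·(3,1)).
General solution: C_1X_1 + C_2X_2.

x_1(t) = 3C_1e^(-2t)sin(t) + 2C_1e^(-2t)cos(t) + 2C_2e^(-2t)sin(t) - 3C_2e^(-2t)cos(t), x_2(t) = C_1e^(-2t)sin(t) + C_1e^(-2t)cos(t) + C_2e^(-2t)sin(t) - C_2e^(-2t)cos(t)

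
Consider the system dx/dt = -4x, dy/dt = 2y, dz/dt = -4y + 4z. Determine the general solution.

Coefficient matrix A = [[-4, 0, 0], [0, 2, 0], [0, -4, 4]].
det(A - λI) = 0 gives eigenvalues λ = -4, 4, 2.
For λ=-4: eigenvector (1,0,0).
For λ=4: eigenvector (0,0,1).
For λ=2: eigenvector (0,1,2).
General solution: K_1e^(-4t)(1,0,0) + K_2e^(4t)(0,0,1) + K_3e^(2t)(0,1,2).

x(t) = K_1e^(-4t), y(t) = K_3e^(2t), z(t) = K_2e^(4t) + 2K_3e^(2t)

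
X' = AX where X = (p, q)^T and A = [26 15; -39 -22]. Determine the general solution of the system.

p(t) = -C_1e^(2t)sin(3t) - 2C_1e^(2t)cos(3t) - 2C_2e^(2t)sin(3t) + C_2e^(2t)cos(3t), q(t) = 2C_1e^(2t)sin(3t) + 3C_1e^(2t)cos(3t) + 3C_2e^(2t)sin(3t) - 2C_2e^(2t)cos(3t)

Coefficient matrix A = [[26, 15], [-39, -22]].
Characteristic polynomial det(A - λI) = λ^2 - 4λ + 13 = 0.
Eigenvalues λ = 2 ± 3i (complex conjugate pair).
For λ=2+3i: an eigenvector is (-2,3) - i(-1,2) = (-2 + i, 3 - 2i).
A real fundamental pair from Re and Im of e^((2+3i)t)v: X_1 = e^(2t)(cos(3t)·(-2,3) + sin(3t)·(-1,2)), X_2 = e^(2t)(sin(3t)·(-2,3) - cos(3t)·(-1,2)).
General solution: C_1X_1 + C_2X_2.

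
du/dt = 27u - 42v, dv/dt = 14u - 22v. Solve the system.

u(t) = 2C_1e^(6t) - 3C_2e^(-t), v(t) = C_1e^(6t) - 2C_2e^(-t)

Coefficient matrix A = [[27, -42], [14, -22]].
Characteristic polynomial det(A - λI) = λ^2 - 5λ - 6 = 0.
Eigenvalues λ = 6, -1.
For λ=6: (A-λI) row 1 is [21, -42], so an eigenvector is (2, 1).
For λ=-1: (A-λI) row 1 is [28, -42], so an eigenvector is (-3, -2).
General solution: C_1e^(6t)(2,1) + C_2e^(-t)(-3,-2).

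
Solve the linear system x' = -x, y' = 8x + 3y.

Coefficient matrix A = [[-1, 0], [8, 3]].
Characteristic polynomial det(A - λI) = λ^2 - 2λ - 3 = 0.
Eigenvalues λ = 3, -1.
For λ=3: (A-λI) row 1 is [-4, 0], so an eigenvector is (0, -1).
For λ=-1: (A-λI) row 2 is [8, 4], so an eigenvector is (1, -2).
General solution: c_1e^(3t)(0,-1) + c_2e^(-t)(1,-2).

x(t) = c_2e^(-t), y(t) = -c_1e^(3t) - 2c_2e^(-t)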